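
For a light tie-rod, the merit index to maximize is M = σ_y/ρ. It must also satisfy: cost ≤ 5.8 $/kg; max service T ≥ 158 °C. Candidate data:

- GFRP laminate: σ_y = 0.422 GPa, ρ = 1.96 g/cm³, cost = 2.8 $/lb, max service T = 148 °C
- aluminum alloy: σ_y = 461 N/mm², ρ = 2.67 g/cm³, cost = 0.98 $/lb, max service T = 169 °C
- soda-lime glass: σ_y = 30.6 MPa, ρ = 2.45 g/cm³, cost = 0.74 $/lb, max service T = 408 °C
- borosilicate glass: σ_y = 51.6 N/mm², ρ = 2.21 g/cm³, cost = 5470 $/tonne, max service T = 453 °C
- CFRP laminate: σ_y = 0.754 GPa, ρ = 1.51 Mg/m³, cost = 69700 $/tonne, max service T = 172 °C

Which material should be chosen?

aluminum alloy

Screen on constraints: cost ≤ 5.8 $/kg; max service T ≥ 158 °C. Survivors: aluminum alloy, soda-lime glass, borosilicate glass.
Putting every candidate on a common basis:
  aluminum alloy: σ_y = 461.0 MPa, ρ = 2670 kg/m³
  soda-lime glass: σ_y = 30.60 MPa, ρ = 2450 kg/m³
  borosilicate glass: σ_y = 51.60 MPa, ρ = 2210 kg/m³
  aluminum alloy: M = 173 kN·m/kg
  borosilicate glass: M = 23.3 kN·m/kg
  soda-lime glass: M = 12.5 kN·m/kg
The maximum is for aluminum alloy.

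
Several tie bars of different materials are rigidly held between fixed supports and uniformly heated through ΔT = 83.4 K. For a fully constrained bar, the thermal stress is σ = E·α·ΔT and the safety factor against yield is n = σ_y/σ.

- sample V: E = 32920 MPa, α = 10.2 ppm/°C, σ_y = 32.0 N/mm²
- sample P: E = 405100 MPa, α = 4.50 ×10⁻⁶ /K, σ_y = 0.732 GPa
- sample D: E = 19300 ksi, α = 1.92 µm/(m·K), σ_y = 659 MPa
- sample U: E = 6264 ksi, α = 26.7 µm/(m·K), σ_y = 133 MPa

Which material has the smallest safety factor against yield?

In consistent units (E in GPa, α in ×10⁻⁶/K, σ_y in MPa):
  sample V: E = 32.92, α = 10.2, σ_y = 32.00 → σ = 28.0 MPa, n = 1.14
  sample P: E = 405.1, α = 4.50, σ_y = 732.0 → σ = 152 MPa, n = 4.81
  sample D: E = 133.1, α = 1.92, σ_y = 659.0 → σ = 21.3 MPa, n = 30.9
  sample U: E = 43.19, α = 26.7, σ_y = 133.0 → σ = 96.2 MPa, n = 1.38
The minimum is sample V at n = 1.14.

sample V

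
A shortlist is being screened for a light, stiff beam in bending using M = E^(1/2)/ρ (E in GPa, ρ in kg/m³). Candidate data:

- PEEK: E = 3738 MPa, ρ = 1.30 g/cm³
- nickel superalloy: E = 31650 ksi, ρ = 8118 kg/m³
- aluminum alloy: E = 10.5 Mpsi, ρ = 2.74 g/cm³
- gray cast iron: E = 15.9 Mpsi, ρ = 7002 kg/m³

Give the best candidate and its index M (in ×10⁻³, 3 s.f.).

aluminum alloy, M = 3.11×10⁻³

In SI units:
  PEEK: E = 3.738 GPa, ρ = 1300 kg/m³
  nickel superalloy: E = 218.2 GPa, ρ = 8118 kg/m³
  aluminum alloy: E = 72.39 GPa, ρ = 2740 kg/m³
  gray cast iron: E = 109.6 GPa, ρ = 7002 kg/m³
  aluminum alloy: M = 3.11×10⁻³
  nickel superalloy: M = 1.82×10⁻³
  gray cast iron: M = 1.50×10⁻³
  PEEK: M = 1.49×10⁻³
Aluminum alloy ranks first.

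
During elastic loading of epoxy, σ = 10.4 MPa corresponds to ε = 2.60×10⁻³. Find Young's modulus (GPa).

E = σ/ε = 10.4 MPa / 2.60×10⁻³ = 4000 MPa = 4.00 GPa.

4.00 GPa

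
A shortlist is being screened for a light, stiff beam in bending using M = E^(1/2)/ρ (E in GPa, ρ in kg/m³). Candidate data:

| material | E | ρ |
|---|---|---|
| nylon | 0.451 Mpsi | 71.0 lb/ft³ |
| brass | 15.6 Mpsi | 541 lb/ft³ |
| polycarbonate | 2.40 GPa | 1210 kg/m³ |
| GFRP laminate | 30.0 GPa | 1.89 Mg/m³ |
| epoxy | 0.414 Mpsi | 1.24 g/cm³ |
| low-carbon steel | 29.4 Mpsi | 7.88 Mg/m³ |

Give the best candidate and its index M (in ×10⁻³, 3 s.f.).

GFRP laminate, M = 2.90×10⁻³

After converting to SI:
  nylon: E = 3.110 GPa, ρ = 1137 kg/m³
  brass: E = 107.6 GPa, ρ = 8666 kg/m³
  polycarbonate: E = 2.400 GPa, ρ = 1210 kg/m³
  GFRP laminate: E = 30.00 GPa, ρ = 1890 kg/m³
  epoxy: E = 2.854 GPa, ρ = 1240 kg/m³
  low-carbon steel: E = 202.7 GPa, ρ = 7880 kg/m³
  GFRP laminate: M = 2.90×10⁻³
  low-carbon steel: M = 1.81×10⁻³
  nylon: M = 1.55×10⁻³
  epoxy: M = 1.36×10⁻³
  polycarbonate: M = 1.28×10⁻³
  brass: M = 1.20×10⁻³
The maximum is for GFRP laminate.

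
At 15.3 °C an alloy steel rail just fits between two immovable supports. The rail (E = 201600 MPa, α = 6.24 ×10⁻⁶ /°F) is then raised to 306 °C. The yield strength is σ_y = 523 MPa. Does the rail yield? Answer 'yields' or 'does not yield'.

yields

E = 201600 MPa = 201.6 GPa.
α = 6.24×10⁻⁶/°F × 9/5 = 11.2×10⁻⁶/K.
ΔT = 290.7 K. Constrained thermal stress σ = E·α·ΔT = 201.6×10³ MPa × 11.2×10⁻⁶ × 290.7 = 658 MPa (compressive).
Compare to σ_y = 523 MPa: σ ≥ σ_y, so it yields.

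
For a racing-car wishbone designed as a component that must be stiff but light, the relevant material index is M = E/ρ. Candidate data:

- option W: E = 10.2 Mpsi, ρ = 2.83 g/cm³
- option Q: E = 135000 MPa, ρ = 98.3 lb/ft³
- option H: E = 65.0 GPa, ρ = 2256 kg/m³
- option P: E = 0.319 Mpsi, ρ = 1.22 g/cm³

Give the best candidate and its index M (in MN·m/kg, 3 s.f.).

Convert each candidate to consistent units, then evaluate M:
  option W: E = 70.33 GPa, ρ = 2830 kg/m³
  option Q: E = 135.0 GPa, ρ = 1575 kg/m³
  option H: E = 65.00 GPa, ρ = 2256 kg/m³
  option P: E = 2.199 GPa, ρ = 1220 kg/m³
  option Q: M = 85.7 MN·m/kg
  option H: M = 28.8 MN·m/kg
  option W: M = 24.9 MN·m/kg
  option P: M = 1.80 MN·m/kg
Option Q has the largest M.

option Q, M = 85.7 MN·m/kg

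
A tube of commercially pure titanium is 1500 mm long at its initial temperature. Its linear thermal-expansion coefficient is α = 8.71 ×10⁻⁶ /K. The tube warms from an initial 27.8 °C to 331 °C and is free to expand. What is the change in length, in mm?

ΔT = 331 − 27.8 = 303.2 K.
ΔL = α·L₀·ΔT = 8.71×10⁻⁶ × 1500 mm × 303.2 K = 3.96 mm.

3.96 mm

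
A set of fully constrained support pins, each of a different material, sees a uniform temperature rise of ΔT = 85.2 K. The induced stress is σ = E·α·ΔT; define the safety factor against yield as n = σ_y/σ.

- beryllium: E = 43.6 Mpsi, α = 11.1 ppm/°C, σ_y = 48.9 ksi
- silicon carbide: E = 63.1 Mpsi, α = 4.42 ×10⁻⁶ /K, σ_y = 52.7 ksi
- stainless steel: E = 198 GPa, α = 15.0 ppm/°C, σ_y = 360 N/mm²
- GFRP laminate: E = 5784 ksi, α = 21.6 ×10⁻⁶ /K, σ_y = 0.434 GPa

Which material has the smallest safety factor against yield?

beryllium

In consistent units (E in GPa, α in ×10⁻⁶/K, σ_y in MPa):
  beryllium: E = 300.6, α = 11.1, σ_y = 337.2 → σ = 284 MPa, n = 1.19
  silicon carbide: E = 435.1, α = 4.42, σ_y = 363.4 → σ = 164 MPa, n = 2.22
  stainless steel: E = 198.0, α = 15.0, σ_y = 360.0 → σ = 253 MPa, n = 1.42
  GFRP laminate: E = 39.88, α = 21.6, σ_y = 434.0 → σ = 73.4 MPa, n = 5.91
The minimum is beryllium at n = 1.19.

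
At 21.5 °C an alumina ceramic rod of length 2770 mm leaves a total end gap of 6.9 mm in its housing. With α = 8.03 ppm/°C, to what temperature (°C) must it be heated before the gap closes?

332 °C

α·L₀·ΔT = 6.9 mm ⇒ ΔT = 6.9 / (8.03×10⁻⁶ × 2770.0) = 310.2 K.
T = 21.5 + 310.2 = 331.7 °C.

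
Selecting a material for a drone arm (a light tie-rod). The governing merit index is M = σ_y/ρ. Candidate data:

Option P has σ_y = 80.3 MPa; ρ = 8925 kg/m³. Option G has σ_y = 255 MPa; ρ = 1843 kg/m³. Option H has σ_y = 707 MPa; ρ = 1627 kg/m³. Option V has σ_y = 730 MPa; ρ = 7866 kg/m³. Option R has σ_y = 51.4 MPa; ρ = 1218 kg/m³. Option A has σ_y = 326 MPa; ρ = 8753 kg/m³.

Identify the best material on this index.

option H

Computing M directly (units already consistent):
  option H: M = 435 kN·m/kg
  option G: M = 138 kN·m/kg
  option V: M = 92.8 kN·m/kg
  option R: M = 42.2 kN·m/kg
  option A: M = 37.2 kN·m/kg
  option P: M = 9.00 kN·m/kg
Option H ranks first.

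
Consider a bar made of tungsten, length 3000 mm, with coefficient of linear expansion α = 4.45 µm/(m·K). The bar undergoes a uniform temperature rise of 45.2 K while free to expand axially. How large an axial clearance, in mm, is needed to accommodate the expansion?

0.603 mm

ΔL = α·L₀·ΔT = 4.45×10⁻⁶ × 3000 mm × 45.20 K = 0.603 mm.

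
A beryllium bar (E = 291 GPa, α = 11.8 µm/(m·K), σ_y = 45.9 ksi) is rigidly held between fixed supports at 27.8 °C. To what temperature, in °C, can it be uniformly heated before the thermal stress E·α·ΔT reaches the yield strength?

120 °C

σ_y = 45.9 ksi = 316.5 MPa.
E·α·ΔT = 316.5 MPa ⇒ ΔT = 316.5 / (291.0×10³ × 11.8×10⁻⁶) = 92.16 K.
T = 27.8 + 92.16 = 120.0 °C.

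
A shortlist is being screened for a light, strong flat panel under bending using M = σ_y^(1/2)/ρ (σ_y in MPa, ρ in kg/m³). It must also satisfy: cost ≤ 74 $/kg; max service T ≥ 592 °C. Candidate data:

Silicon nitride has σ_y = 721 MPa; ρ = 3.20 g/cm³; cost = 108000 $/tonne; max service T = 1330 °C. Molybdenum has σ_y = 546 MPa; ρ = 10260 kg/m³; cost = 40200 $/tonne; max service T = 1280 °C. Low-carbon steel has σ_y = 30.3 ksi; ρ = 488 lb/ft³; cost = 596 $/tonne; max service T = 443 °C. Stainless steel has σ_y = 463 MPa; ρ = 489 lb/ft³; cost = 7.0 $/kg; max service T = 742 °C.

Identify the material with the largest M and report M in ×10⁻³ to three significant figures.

stainless steel, M = 2.75×10⁻³

Screen on constraints: cost ≤ 74 $/kg; max service T ≥ 592 °C. Survivors: molybdenum, stainless steel.
Putting every candidate on a common basis:
  molybdenum: σ_y = 546.0 MPa, ρ = 10260 kg/m³
  stainless steel: σ_y = 463.0 MPa, ρ = 7833 kg/m³
  stainless steel: M = 2.75×10⁻³
  molybdenum: M = 2.28×10⁻³
Highest index: stainless steel.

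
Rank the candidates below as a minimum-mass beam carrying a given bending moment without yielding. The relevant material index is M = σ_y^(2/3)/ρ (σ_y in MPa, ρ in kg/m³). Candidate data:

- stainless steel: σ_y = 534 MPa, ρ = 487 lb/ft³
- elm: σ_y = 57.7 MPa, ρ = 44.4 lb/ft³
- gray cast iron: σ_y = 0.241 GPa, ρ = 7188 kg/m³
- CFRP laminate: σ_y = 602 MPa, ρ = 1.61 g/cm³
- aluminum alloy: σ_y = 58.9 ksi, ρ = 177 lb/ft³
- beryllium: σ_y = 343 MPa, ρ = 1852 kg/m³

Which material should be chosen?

CFRP laminate

After converting to SI:
  stainless steel: σ_y = 534.0 MPa, ρ = 7801 kg/m³
  elm: σ_y = 57.70 MPa, ρ = 711.2 kg/m³
  gray cast iron: σ_y = 241.0 MPa, ρ = 7188 kg/m³
  CFRP laminate: σ_y = 602.0 MPa, ρ = 1610 kg/m³
  aluminum alloy: σ_y = 406.1 MPa, ρ = 2835 kg/m³
  beryllium: σ_y = 343.0 MPa, ρ = 1852 kg/m³
  CFRP laminate: M = 44.3×10⁻³
  beryllium: M = 26.5×10⁻³
  elm: M = 21.0×10⁻³
  aluminum alloy: M = 19.3×10⁻³
  stainless steel: M = 8.44×10⁻³
  gray cast iron: M = 5.39×10⁻³
Highest index: CFRP laminate.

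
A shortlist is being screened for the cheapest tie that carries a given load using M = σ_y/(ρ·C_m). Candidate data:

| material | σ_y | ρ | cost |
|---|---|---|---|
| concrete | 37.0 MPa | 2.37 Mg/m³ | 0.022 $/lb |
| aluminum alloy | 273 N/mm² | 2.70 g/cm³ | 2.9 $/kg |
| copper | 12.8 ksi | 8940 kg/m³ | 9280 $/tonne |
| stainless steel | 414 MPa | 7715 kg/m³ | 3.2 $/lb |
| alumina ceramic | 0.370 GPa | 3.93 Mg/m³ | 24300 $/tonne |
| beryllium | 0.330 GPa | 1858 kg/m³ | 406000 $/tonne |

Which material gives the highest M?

Normalizing units and computing the index:
  concrete: σ_y = 37.00 MPa, ρ = 2370 kg/m³, cost = 0.04850 $/kg
  aluminum alloy: σ_y = 273.0 MPa, ρ = 2700 kg/m³, cost = 2.900 $/kg
  copper: σ_y = 88.25 MPa, ρ = 8940 kg/m³, cost = 9.280 $/kg
  stainless steel: σ_y = 414.0 MPa, ρ = 7715 kg/m³, cost = 7.055 $/kg
  alumina ceramic: σ_y = 370.0 MPa, ρ = 3930 kg/m³, cost = 24.30 $/kg
  beryllium: σ_y = 330.0 MPa, ρ = 1858 kg/m³, cost = 406.0 $/kg
  concrete: M = 322 kN·m per $
  aluminum alloy: M = 34.9 kN·m per $
  stainless steel: M = 7.61 kN·m per $
  alumina ceramic: M = 3.87 kN·m per $
  copper: M = 1.06 kN·m per $
  beryllium: M = 0.437 kN·m per $
Highest index: concrete.

concrete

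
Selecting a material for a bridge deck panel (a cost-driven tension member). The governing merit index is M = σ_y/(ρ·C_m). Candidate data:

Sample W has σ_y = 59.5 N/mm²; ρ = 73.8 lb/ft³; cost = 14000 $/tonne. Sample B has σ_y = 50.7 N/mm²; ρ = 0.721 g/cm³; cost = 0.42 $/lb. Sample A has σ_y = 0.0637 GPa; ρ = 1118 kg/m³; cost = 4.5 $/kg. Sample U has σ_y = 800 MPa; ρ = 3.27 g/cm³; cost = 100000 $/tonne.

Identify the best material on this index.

In SI units:
  sample W: σ_y = 59.50 MPa, ρ = 1182 kg/m³, cost = 14.00 $/kg
  sample B: σ_y = 50.70 MPa, ρ = 721.0 kg/m³, cost = 0.9259 $/kg
  sample A: σ_y = 63.70 MPa, ρ = 1118 kg/m³, cost = 4.500 $/kg
  sample U: σ_y = 800.0 MPa, ρ = 3270 kg/m³, cost = 100.0 $/kg
  sample B: M = 75.9 kN·m per $
  sample A: M = 12.7 kN·m per $
  sample W: M = 3.60 kN·m per $
  sample U: M = 2.45 kN·m per $
Highest index: sample B.

sample B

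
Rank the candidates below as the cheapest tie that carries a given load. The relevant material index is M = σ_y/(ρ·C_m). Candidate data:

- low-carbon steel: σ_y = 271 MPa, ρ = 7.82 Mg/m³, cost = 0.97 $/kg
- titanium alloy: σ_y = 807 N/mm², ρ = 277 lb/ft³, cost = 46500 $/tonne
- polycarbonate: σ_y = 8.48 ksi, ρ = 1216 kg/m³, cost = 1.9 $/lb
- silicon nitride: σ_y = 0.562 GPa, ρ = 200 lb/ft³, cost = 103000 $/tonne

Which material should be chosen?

low-carbon steel

In SI units:
  low-carbon steel: σ_y = 271.0 MPa, ρ = 7820 kg/m³, cost = 0.9700 $/kg
  titanium alloy: σ_y = 807.0 MPa, ρ = 4437 kg/m³, cost = 46.50 $/kg
  polycarbonate: σ_y = 58.47 MPa, ρ = 1216 kg/m³, cost = 4.189 $/kg
  silicon nitride: σ_y = 562.0 MPa, ρ = 3204 kg/m³, cost = 103.0 $/kg
  low-carbon steel: M = 35.7 kN·m per $
  polycarbonate: M = 11.5 kN·m per $
  titanium alloy: M = 3.91 kN·m per $
  silicon nitride: M = 1.70 kN·m per $
Low-carbon steel ranks first.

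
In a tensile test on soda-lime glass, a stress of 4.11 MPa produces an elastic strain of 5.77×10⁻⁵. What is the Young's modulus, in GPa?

71.2 GPa

E = σ/ε = 4.11 MPa / 5.77×10⁻⁵ = 71230 MPa = 71.2 GPa.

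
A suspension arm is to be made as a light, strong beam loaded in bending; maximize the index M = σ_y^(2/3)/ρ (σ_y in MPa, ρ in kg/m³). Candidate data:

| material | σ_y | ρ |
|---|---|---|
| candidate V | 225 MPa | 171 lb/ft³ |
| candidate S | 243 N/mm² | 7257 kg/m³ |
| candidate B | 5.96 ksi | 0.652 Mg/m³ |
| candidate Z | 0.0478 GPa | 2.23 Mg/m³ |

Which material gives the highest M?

Convert each candidate to consistent units, then evaluate M:
  candidate V: σ_y = 225.0 MPa, ρ = 2739 kg/m³
  candidate S: σ_y = 243.0 MPa, ρ = 7257 kg/m³
  candidate B: σ_y = 41.09 MPa, ρ = 652.0 kg/m³
  candidate Z: σ_y = 47.80 MPa, ρ = 2230 kg/m³
  candidate B: M = 18.3×10⁻³
  candidate V: M = 13.5×10⁻³
  candidate Z: M = 5.91×10⁻³
  candidate S: M = 5.37×10⁻³
The maximum is for candidate B.

candidate B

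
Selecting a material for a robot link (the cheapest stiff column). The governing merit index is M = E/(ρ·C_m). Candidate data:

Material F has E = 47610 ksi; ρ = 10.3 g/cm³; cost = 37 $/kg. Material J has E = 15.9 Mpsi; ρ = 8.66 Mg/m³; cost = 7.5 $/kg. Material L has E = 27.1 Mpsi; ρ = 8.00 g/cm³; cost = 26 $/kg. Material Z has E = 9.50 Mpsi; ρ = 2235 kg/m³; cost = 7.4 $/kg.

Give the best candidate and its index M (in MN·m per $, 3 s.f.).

Putting every candidate on a common basis:
  material F: E = 328.3 GPa, ρ = 10300 kg/m³, cost = 37.00 $/kg
  material J: E = 109.6 GPa, ρ = 8660 kg/m³, cost = 7.500 $/kg
  material L: E = 186.8 GPa, ρ = 8000 kg/m³, cost = 26.00 $/kg
  material Z: E = 65.50 GPa, ρ = 2235 kg/m³, cost = 7.400 $/kg
  material Z: M = 3.96 MN·m per $
  material J: M = 1.69 MN·m per $
  material L: M = 0.898 MN·m per $
  material F: M = 0.861 MN·m per $
Material Z has the largest M.

material Z, M = 3.96 MN·m per $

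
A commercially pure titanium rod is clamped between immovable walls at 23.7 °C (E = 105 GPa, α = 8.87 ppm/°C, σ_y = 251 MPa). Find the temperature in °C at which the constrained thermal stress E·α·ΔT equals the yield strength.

E·α·ΔT = 251.0 MPa ⇒ ΔT = 251.0 / (105.0×10³ × 8.87×10⁻⁶) = 269.5 K.
T = 23.7 + 269.5 = 293.2 °C.

293 °C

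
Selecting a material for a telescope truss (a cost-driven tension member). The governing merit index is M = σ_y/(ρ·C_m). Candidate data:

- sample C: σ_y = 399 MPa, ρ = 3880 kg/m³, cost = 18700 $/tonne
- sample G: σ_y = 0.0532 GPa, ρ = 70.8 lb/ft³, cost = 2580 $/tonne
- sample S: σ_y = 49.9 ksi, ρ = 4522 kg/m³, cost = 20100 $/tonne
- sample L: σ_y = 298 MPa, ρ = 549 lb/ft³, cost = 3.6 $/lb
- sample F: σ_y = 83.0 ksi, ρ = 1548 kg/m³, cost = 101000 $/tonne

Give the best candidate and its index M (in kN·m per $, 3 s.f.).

After converting to SI:
  sample C: σ_y = 399.0 MPa, ρ = 3880 kg/m³, cost = 18.70 $/kg
  sample G: σ_y = 53.20 MPa, ρ = 1134 kg/m³, cost = 2.580 $/kg
  sample S: σ_y = 344.0 MPa, ρ = 4522 kg/m³, cost = 20.10 $/kg
  sample L: σ_y = 298.0 MPa, ρ = 8794 kg/m³, cost = 7.937 $/kg
  sample F: σ_y = 572.3 MPa, ρ = 1548 kg/m³, cost = 101.0 $/kg
  sample G: M = 18.2 kN·m per $
  sample C: M = 5.50 kN·m per $
  sample L: M = 4.27 kN·m per $
  sample S: M = 3.79 kN·m per $
  sample F: M = 3.66 kN·m per $
Sample G has the largest M.

sample G, M = 18.2 kN·m per $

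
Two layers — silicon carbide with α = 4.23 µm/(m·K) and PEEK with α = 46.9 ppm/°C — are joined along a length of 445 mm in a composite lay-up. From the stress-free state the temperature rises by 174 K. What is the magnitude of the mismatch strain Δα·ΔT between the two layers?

7.42×10⁻³

Δα = |4.23 − 46.9|×10⁻⁶/K = 42.7×10⁻⁶/K.
Mismatch strain = Δα·ΔT = 42.7×10⁻⁶ × 174.0 = 7.42×10⁻³.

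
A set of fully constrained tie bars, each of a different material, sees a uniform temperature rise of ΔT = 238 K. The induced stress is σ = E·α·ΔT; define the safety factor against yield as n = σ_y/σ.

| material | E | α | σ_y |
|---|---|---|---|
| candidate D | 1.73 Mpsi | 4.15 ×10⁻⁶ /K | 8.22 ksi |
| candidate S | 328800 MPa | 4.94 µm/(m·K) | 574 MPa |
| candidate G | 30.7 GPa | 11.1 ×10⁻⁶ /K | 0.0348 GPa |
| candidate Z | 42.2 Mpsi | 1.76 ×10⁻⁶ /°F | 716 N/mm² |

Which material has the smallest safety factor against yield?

candidate G

With everything in SI (GPa, ×10⁻⁶/K, MPa):
  candidate D: E = 11.93, α = 4.15, σ_y = 56.67 → σ = 11.8 MPa, n = 4.81
  candidate S: E = 328.8, α = 4.94, σ_y = 574.0 → σ = 387 MPa, n = 1.48
  candidate G: E = 30.70, α = 11.1, σ_y = 34.80 → σ = 81.1 MPa, n = 0.429
  candidate Z: E = 291.0, α = 3.17, σ_y = 716.0 → σ = 219 MPa, n = 3.26
Candidate G has the lowest safety factor, n = 0.429.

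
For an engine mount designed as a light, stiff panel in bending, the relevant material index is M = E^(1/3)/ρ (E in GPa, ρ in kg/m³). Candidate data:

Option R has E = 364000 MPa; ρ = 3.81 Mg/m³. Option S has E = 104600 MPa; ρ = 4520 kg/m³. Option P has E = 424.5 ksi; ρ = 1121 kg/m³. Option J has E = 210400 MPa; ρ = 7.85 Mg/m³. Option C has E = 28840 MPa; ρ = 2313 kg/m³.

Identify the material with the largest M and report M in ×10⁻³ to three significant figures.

option R, M = 1.87×10⁻³

Putting every candidate on a common basis:
  option R: E = 364.0 GPa, ρ = 3810 kg/m³
  option S: E = 104.6 GPa, ρ = 4520 kg/m³
  option P: E = 2.927 GPa, ρ = 1121 kg/m³
  option J: E = 210.4 GPa, ρ = 7850 kg/m³
  option C: E = 28.84 GPa, ρ = 2313 kg/m³
  option R: M = 1.87×10⁻³
  option C: M = 1.33×10⁻³
  option P: M = 1.28×10⁻³
  option S: M = 1.04×10⁻³
  option J: M = 0.758×10⁻³
Highest index: option R.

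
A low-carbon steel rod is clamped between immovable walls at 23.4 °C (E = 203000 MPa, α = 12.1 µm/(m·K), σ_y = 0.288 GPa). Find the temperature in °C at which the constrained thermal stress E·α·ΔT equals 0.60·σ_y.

E = 203000 MPa = 203.0 GPa.
σ_y = 0.288 GPa = 288.0 MPa.
E·α·ΔT = 172.8 MPa ⇒ ΔT = 172.8 / (203.0×10³ × 12.1×10⁻⁶) = 70.35 K.
T = 23.4 + 70.35 = 93.75 °C.

93.7 °C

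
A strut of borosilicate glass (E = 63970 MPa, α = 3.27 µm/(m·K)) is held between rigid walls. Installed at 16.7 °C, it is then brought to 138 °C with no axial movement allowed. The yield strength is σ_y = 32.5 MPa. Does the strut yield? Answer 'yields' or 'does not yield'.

does not yield

E = 63970 MPa = 63.97 GPa.
ΔT = 121.3 K. Constrained thermal stress σ = E·α·ΔT = 63.97×10³ MPa × 3.27×10⁻⁶ × 121.3 = 25.4 MPa (compressive).
Compare to σ_y = 32.5 MPa: σ < σ_y, so it does not yield.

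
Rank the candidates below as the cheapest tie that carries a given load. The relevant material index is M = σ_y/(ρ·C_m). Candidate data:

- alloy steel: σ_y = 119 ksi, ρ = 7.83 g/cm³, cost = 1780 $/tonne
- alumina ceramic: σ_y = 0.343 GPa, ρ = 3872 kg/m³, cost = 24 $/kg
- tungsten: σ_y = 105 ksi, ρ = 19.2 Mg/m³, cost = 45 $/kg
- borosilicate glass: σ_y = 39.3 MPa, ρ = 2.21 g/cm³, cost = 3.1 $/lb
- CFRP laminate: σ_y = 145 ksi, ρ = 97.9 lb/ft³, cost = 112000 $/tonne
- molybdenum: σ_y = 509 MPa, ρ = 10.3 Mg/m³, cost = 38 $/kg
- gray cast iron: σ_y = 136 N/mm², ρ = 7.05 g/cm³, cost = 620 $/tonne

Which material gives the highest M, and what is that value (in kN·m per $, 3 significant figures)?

alloy steel, M = 58.9 kN·m per $

Convert each candidate to consistent units, then evaluate M:
  alloy steel: σ_y = 820.5 MPa, ρ = 7830 kg/m³, cost = 1.780 $/kg
  alumina ceramic: σ_y = 343.0 MPa, ρ = 3872 kg/m³, cost = 24.00 $/kg
  tungsten: σ_y = 723.9 MPa, ρ = 19200 kg/m³, cost = 45.00 $/kg
  borosilicate glass: σ_y = 39.30 MPa, ρ = 2210 kg/m³, cost = 6.834 $/kg
  CFRP laminate: σ_y = 999.7 MPa, ρ = 1568 kg/m³, cost = 112.0 $/kg
  molybdenum: σ_y = 509.0 MPa, ρ = 10300 kg/m³, cost = 38.00 $/kg
  gray cast iron: σ_y = 136.0 MPa, ρ = 7050 kg/m³, cost = 0.6200 $/kg
  alloy steel: M = 58.9 kN·m per $
  gray cast iron: M = 31.1 kN·m per $
  CFRP laminate: M = 5.69 kN·m per $
  alumina ceramic: M = 3.69 kN·m per $
  borosilicate glass: M = 2.60 kN·m per $
  molybdenum: M = 1.30 kN·m per $
  tungsten: M = 0.838 kN·m per $
Alloy steel ranks first.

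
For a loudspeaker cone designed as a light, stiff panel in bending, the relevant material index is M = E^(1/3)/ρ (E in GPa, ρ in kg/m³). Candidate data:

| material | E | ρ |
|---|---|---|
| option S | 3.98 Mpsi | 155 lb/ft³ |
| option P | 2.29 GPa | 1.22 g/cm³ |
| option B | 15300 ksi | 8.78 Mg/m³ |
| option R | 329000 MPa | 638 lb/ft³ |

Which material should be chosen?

option S

After converting to SI:
  option S: E = 27.44 GPa, ρ = 2483 kg/m³
  option P: E = 2.290 GPa, ρ = 1220 kg/m³
  option B: E = 105.5 GPa, ρ = 8780 kg/m³
  option R: E = 329.0 GPa, ρ = 10220 kg/m³
  option S: M = 1.21×10⁻³
  option P: M = 1.08×10⁻³
  option R: M = 0.675×10⁻³
  option B: M = 0.538×10⁻³
Highest index: option S.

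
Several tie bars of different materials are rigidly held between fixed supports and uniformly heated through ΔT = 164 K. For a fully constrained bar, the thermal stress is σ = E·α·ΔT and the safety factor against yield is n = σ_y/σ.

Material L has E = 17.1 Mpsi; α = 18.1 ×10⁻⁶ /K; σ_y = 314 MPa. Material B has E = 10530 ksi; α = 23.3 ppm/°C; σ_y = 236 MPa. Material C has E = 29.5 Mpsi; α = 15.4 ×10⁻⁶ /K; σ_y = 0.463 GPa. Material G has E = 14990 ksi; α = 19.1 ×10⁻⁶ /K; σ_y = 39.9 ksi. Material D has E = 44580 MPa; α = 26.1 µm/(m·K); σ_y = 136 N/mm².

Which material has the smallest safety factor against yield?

With everything in SI (GPa, ×10⁻⁶/K, MPa):
  material L: E = 117.9, α = 18.1, σ_y = 314.0 → σ = 350 MPa, n = 0.897
  material B: E = 72.60, α = 23.3, σ_y = 236.0 → σ = 277 MPa, n = 0.851
  material C: E = 203.4, α = 15.4, σ_y = 463.0 → σ = 514 MPa, n = 0.901
  material G: E = 103.4, α = 19.1, σ_y = 275.1 → σ = 324 MPa, n = 0.850
  material D: E = 44.58, α = 26.1, σ_y = 136.0 → σ = 191 MPa, n = 0.713
The minimum is material D at n = 0.713.

material D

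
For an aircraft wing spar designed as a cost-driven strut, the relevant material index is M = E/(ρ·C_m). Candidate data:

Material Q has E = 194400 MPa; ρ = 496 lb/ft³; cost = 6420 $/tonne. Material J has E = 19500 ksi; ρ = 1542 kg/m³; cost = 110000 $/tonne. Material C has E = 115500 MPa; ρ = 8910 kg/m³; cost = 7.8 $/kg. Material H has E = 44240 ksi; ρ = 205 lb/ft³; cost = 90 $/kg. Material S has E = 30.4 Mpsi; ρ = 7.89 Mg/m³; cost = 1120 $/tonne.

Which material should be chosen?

In SI units:
  material Q: E = 194.4 GPa, ρ = 7945 kg/m³, cost = 6.420 $/kg
  material J: E = 134.4 GPa, ρ = 1542 kg/m³, cost = 110.0 $/kg
  material C: E = 115.5 GPa, ρ = 8910 kg/m³, cost = 7.800 $/kg
  material H: E = 305.0 GPa, ρ = 3284 kg/m³, cost = 90.00 $/kg
  material S: E = 209.6 GPa, ρ = 7890 kg/m³, cost = 1.120 $/kg
  material S: M = 23.7 MN·m per $
  material Q: M = 3.81 MN·m per $
  material C: M = 1.66 MN·m per $
  material H: M = 1.03 MN·m per $
  material J: M = 0.793 MN·m per $
Material S has the largest M.

material S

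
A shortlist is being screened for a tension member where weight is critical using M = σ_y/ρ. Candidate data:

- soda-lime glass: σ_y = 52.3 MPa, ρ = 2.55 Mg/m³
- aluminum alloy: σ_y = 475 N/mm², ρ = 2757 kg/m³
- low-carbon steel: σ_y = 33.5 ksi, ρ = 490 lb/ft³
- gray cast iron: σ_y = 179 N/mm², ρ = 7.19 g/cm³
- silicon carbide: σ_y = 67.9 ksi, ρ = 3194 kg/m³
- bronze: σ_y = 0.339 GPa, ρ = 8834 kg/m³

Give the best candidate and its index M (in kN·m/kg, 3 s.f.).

After converting to SI:
  soda-lime glass: σ_y = 52.30 MPa, ρ = 2550 kg/m³
  aluminum alloy: σ_y = 475.0 MPa, ρ = 2757 kg/m³
  low-carbon steel: σ_y = 231.0 MPa, ρ = 7849 kg/m³
  gray cast iron: σ_y = 179.0 MPa, ρ = 7190 kg/m³
  silicon carbide: σ_y = 468.2 MPa, ρ = 3194 kg/m³
  bronze: σ_y = 339.0 MPa, ρ = 8834 kg/m³
  aluminum alloy: M = 172 kN·m/kg
  silicon carbide: M = 147 kN·m/kg
  bronze: M = 38.4 kN·m/kg
  low-carbon steel: M = 29.4 kN·m/kg
  gray cast iron: M = 24.9 kN·m/kg
  soda-lime glass: M = 20.5 kN·m/kg
Aluminum alloy ranks first.

aluminum alloy, M = 172 kN·m/kg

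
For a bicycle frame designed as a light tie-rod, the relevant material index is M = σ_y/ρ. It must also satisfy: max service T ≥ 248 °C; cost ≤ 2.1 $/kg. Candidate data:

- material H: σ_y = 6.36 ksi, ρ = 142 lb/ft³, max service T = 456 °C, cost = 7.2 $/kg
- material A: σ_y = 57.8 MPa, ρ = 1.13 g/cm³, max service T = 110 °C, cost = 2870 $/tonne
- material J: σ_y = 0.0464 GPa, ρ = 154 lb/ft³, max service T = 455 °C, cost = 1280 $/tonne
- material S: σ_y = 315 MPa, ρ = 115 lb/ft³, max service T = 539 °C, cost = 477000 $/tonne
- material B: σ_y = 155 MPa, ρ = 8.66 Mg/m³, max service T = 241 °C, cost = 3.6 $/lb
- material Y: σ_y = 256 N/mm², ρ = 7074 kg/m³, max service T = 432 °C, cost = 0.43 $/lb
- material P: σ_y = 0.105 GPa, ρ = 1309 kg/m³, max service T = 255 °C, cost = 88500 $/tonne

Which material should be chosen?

Screen on constraints: max service T ≥ 248 °C; cost ≤ 2.1 $/kg. Survivors: material J, material Y.
Convert each candidate to consistent units, then evaluate M:
  material J: σ_y = 46.40 MPa, ρ = 2467 kg/m³
  material Y: σ_y = 256.0 MPa, ρ = 7074 kg/m³
  material Y: M = 36.2 kN·m/kg
  material J: M = 18.8 kN·m/kg
Material Y ranks first.

material Y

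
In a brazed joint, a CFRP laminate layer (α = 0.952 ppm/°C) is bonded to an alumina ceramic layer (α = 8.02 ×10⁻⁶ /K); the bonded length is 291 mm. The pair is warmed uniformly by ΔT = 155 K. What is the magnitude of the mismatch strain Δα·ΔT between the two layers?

Δα = |0.952 − 8.02|×10⁻⁶/K = 7.07×10⁻⁶/K.
Mismatch strain = Δα·ΔT = 7.07×10⁻⁶ × 155.0 = 1.10×10⁻³.

1.10×10⁻³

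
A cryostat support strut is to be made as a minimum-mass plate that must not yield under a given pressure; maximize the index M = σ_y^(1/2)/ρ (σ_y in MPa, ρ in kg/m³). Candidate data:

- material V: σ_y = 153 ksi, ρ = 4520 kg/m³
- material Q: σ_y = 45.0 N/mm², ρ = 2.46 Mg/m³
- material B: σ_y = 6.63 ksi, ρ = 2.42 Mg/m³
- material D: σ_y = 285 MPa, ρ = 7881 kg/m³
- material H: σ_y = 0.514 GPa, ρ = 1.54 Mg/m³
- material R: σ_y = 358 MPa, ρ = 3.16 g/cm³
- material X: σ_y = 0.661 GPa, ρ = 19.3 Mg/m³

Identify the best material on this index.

Normalizing units and computing the index:
  material V: σ_y = 1055 MPa, ρ = 4520 kg/m³
  material Q: σ_y = 45.00 MPa, ρ = 2460 kg/m³
  material B: σ_y = 45.71 MPa, ρ = 2420 kg/m³
  material D: σ_y = 285.0 MPa, ρ = 7881 kg/m³
  material H: σ_y = 514.0 MPa, ρ = 1540 kg/m³
  material R: σ_y = 358.0 MPa, ρ = 3160 kg/m³
  material X: σ_y = 661.0 MPa, ρ = 19300 kg/m³
  material H: M = 14.7×10⁻³
  material V: M = 7.19×10⁻³
  material R: M = 5.99×10⁻³
  material B: M = 2.79×10⁻³
  material Q: M = 2.73×10⁻³
  material D: M = 2.14×10⁻³
  material X: M = 1.33×10⁻³
Material H has the largest M.

material H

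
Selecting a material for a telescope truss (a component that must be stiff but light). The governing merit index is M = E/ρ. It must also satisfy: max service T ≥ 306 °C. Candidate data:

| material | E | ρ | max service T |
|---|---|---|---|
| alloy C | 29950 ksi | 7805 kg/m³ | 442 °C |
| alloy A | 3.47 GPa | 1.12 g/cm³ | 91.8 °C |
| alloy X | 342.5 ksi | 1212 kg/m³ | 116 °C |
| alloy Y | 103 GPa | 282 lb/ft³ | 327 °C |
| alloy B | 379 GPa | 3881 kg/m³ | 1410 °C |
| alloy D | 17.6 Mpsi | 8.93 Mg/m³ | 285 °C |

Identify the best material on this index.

Screen on constraints: max service T ≥ 306 °C. Survivors: alloy C, alloy Y, alloy B.
Putting every candidate on a common basis:
  alloy C: E = 206.5 GPa, ρ = 7805 kg/m³
  alloy Y: E = 103.0 GPa, ρ = 4517 kg/m³
  alloy B: E = 379.0 GPa, ρ = 3881 kg/m³
  alloy B: M = 97.7 MN·m/kg
  alloy C: M = 26.5 MN·m/kg
  alloy Y: M = 22.8 MN·m/kg
The maximum is for alloy B.

alloy B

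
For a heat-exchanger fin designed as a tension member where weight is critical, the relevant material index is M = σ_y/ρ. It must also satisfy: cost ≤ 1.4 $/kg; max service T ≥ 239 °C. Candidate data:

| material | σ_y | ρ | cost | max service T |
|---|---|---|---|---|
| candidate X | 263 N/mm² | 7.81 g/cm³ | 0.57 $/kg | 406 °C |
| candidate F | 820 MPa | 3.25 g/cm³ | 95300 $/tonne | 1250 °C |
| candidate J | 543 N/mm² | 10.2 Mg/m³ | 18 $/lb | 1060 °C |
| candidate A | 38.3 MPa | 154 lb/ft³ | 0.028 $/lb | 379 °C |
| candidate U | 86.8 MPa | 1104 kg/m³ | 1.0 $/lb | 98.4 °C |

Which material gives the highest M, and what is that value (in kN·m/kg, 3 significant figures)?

Screen on constraints: cost ≤ 1.4 $/kg; max service T ≥ 239 °C. Survivors: candidate X, candidate A.
After converting to SI:
  candidate X: σ_y = 263.0 MPa, ρ = 7810 kg/m³
  candidate A: σ_y = 38.30 MPa, ρ = 2467 kg/m³
  candidate X: M = 33.7 kN·m/kg
  candidate A: M = 15.5 kN·m/kg
Candidate X has the largest M.

candidate X, M = 33.7 kN·m/kg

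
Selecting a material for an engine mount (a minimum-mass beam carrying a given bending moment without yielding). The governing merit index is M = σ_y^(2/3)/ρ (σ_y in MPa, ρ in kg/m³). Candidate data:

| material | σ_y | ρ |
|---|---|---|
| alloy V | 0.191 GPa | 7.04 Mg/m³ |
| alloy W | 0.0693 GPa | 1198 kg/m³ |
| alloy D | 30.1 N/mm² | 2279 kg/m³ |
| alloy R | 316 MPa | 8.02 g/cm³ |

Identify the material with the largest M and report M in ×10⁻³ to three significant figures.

Normalizing units and computing the index:
  alloy V: σ_y = 191.0 MPa, ρ = 7040 kg/m³
  alloy W: σ_y = 69.30 MPa, ρ = 1198 kg/m³
  alloy D: σ_y = 30.10 MPa, ρ = 2279 kg/m³
  alloy R: σ_y = 316.0 MPa, ρ = 8020 kg/m³
  alloy W: M = 14.1×10⁻³
  alloy R: M = 5.78×10⁻³
  alloy V: M = 4.71×10⁻³
  alloy D: M = 4.25×10⁻³
Highest index: alloy W.

alloy W, M = 14.1×10⁻³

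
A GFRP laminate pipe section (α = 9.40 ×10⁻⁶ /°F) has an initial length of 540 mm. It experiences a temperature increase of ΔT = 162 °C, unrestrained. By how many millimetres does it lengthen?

1.48 mm

Convert α: 9.40×10⁻⁶/°F × (9/5) = 16.9×10⁻⁶/K.
ΔL = α·L₀·ΔT = 16.9×10⁻⁶ × 540 mm × 162.0 K = 1.48 mm.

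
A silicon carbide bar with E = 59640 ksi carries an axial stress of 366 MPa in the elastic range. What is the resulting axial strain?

8.90×10⁻⁴

E = 59640 ksi = 411.2 GPa = 411200 MPa.
ε = σ/E = 366 / 411200 = 8.90×10⁻⁴.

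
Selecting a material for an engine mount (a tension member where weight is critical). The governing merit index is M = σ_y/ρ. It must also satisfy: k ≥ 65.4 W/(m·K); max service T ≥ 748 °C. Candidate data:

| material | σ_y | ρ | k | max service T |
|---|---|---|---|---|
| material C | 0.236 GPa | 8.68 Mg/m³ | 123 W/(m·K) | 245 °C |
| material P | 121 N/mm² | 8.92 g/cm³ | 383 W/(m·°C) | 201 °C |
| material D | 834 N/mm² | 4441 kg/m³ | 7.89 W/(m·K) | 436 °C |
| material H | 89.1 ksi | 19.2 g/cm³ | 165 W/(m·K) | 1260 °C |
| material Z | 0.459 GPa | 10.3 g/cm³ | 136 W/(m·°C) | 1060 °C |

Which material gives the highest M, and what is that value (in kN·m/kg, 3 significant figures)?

Screen on constraints: k ≥ 65.4 W/(m·K); max service T ≥ 748 °C. Survivors: material H, material Z.
In SI units:
  material H: σ_y = 614.3 MPa, ρ = 19200 kg/m³
  material Z: σ_y = 459.0 MPa, ρ = 10300 kg/m³
  material Z: M = 44.6 kN·m/kg
  material H: M = 32.0 kN·m/kg
The maximum is for material Z.

material Z, M = 44.6 kN·m/kg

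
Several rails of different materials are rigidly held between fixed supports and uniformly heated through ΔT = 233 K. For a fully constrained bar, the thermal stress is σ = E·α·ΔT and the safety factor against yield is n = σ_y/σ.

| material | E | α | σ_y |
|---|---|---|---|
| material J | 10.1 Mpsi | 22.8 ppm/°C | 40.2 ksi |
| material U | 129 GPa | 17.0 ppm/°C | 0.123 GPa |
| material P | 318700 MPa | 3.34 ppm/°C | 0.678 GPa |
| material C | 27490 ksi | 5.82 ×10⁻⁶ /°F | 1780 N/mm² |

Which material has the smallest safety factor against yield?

material U

In consistent units (E in GPa, α in ×10⁻⁶/K, σ_y in MPa):
  material J: E = 69.64, α = 22.8, σ_y = 277.2 → σ = 370 MPa, n = 0.749
  material U: E = 129.0, α = 17.0, σ_y = 123.0 → σ = 511 MPa, n = 0.241
  material P: E = 318.7, α = 3.34, σ_y = 678.0 → σ = 248 MPa, n = 2.73
  material C: E = 189.5, α = 10.5, σ_y = 1780 → σ = 463 MPa, n = 3.85
Smallest n: material U with n = 0.241.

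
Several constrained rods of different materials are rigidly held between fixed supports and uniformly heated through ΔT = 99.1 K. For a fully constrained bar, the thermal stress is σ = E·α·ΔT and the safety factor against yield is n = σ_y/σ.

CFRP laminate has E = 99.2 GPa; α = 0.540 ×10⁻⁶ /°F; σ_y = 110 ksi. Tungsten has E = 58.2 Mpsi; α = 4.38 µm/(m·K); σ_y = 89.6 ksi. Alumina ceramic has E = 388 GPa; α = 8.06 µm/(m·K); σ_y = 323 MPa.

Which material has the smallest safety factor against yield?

alumina ceramic

Converting E to GPa, α to ×10⁻⁶/K, σ_y to MPa, then σ and n for each:
  CFRP laminate: E = 99.20, α = 0.972, σ_y = 758.4 → σ = 9.56 MPa, n = 79.4
  tungsten: E = 401.3, α = 4.38, σ_y = 617.8 → σ = 174 MPa, n = 3.55
  alumina ceramic: E = 388.0, α = 8.06, σ_y = 323.0 → σ = 310 MPa, n = 1.04
The minimum is alumina ceramic at n = 1.04.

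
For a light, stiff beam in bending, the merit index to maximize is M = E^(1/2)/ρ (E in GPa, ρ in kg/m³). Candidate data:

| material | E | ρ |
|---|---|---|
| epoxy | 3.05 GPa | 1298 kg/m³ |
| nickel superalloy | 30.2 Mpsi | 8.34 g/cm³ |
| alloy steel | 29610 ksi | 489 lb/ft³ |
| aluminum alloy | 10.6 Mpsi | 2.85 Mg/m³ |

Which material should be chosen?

aluminum alloy

Normalizing units and computing the index:
  epoxy: E = 3.050 GPa, ρ = 1298 kg/m³
  nickel superalloy: E = 208.2 GPa, ρ = 8340 kg/m³
  alloy steel: E = 204.2 GPa, ρ = 7833 kg/m³
  aluminum alloy: E = 73.08 GPa, ρ = 2850 kg/m³
  aluminum alloy: M = 3.00×10⁻³
  alloy steel: M = 1.82×10⁻³
  nickel superalloy: M = 1.73×10⁻³
  epoxy: M = 1.35×10⁻³
Aluminum alloy ranks first.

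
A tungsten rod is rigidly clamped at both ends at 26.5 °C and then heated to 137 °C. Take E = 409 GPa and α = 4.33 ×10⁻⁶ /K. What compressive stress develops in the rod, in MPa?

ΔT = 110.5 K. Constrained thermal stress σ = E·α·ΔT = 409.0×10³ MPa × 4.33×10⁻⁶ × 110.5 = 196 MPa (compressive).

196 MPa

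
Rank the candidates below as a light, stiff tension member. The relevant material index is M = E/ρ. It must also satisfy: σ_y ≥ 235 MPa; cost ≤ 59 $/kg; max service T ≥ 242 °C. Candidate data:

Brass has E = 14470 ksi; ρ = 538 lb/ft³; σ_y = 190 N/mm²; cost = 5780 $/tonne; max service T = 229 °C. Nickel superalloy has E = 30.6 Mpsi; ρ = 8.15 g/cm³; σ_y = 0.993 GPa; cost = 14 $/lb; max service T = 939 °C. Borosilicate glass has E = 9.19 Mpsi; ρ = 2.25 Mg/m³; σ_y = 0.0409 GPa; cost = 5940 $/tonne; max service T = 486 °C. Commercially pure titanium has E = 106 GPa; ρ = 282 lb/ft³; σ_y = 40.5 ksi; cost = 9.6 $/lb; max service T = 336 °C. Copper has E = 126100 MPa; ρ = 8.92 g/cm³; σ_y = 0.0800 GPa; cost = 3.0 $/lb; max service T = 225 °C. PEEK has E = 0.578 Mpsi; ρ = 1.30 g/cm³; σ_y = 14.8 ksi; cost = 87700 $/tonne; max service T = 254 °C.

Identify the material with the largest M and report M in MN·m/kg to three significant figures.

Screen on constraints: σ_y ≥ 235 MPa; cost ≤ 59 $/kg; max service T ≥ 242 °C. Survivors: nickel superalloy, commercially pure titanium.
After converting to SI:
  nickel superalloy: E = 211.0 GPa, ρ = 8150 kg/m³
  commercially pure titanium: E = 106.0 GPa, ρ = 4517 kg/m³
  nickel superalloy: M = 25.9 MN·m/kg
  commercially pure titanium: M = 23.5 MN·m/kg
Highest index: nickel superalloy.

nickel superalloy, M = 25.9 MN·m/kg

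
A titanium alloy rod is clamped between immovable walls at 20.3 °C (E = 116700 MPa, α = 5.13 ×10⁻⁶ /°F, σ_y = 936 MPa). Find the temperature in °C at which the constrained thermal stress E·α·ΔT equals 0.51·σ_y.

463 °C

E = 116700 MPa = 116.7 GPa.
α = 5.13×10⁻⁶/°F × 9/5 = 9.23×10⁻⁶/K.
E·α·ΔT = 477.4 MPa ⇒ ΔT = 477.4 / (116.7×10³ × 9.23×10⁻⁶) = 443.0 K.
T = 20.3 + 443.0 = 463.3 °C.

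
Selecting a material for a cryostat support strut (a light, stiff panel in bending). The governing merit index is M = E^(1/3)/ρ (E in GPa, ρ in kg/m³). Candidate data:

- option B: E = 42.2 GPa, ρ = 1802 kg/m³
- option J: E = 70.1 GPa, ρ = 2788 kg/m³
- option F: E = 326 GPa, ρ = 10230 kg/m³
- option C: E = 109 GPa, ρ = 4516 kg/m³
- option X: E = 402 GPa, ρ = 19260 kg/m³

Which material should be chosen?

Evaluate M for each candidate:
  option B: M = 1.93×10⁻³
  option J: M = 1.48×10⁻³
  option C: M = 1.06×10⁻³
  option F: M = 0.673×10⁻³
  option X: M = 0.383×10⁻³
Highest index: option B.

option B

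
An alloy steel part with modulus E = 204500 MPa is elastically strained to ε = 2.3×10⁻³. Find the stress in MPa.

470 MPa

E = 204500 MPa = 204.5 GPa.
σ = E·ε = 204500 MPa × 2.3×10⁻³ = 470 MPa.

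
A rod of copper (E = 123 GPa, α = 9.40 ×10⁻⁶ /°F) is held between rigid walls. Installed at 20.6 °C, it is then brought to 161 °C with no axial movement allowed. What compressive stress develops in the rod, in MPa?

α = 9.40×10⁻⁶/°F × 9/5 = 16.9×10⁻⁶/K.
ΔT = 140.4 K. Constrained thermal stress σ = E·α·ΔT = 123.0×10³ MPa × 16.9×10⁻⁶ × 140.4 = 292 MPa (compressive).

292 MPa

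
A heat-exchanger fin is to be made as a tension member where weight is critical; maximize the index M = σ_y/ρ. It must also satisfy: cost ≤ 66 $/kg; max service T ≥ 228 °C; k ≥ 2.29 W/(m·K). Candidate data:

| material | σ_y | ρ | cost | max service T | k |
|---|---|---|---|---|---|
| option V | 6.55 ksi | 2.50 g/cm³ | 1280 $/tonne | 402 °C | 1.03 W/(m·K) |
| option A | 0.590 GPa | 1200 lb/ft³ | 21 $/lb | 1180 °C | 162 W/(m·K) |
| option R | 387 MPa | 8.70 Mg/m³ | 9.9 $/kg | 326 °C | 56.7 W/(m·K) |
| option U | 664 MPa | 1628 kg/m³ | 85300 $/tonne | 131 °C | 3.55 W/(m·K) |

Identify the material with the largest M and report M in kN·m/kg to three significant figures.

Screen on constraints: cost ≤ 66 $/kg; max service T ≥ 228 °C; k ≥ 2.29 W/(m·K). Survivors: option A, option R.
Convert each candidate to consistent units, then evaluate M:
  option A: σ_y = 590.0 MPa, ρ = 19220 kg/m³
  option R: σ_y = 387.0 MPa, ρ = 8700 kg/m³
  option R: M = 44.5 kN·m/kg
  option A: M = 30.7 kN·m/kg
Option R has the largest M.

option R, M = 44.5 kN·m/kg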